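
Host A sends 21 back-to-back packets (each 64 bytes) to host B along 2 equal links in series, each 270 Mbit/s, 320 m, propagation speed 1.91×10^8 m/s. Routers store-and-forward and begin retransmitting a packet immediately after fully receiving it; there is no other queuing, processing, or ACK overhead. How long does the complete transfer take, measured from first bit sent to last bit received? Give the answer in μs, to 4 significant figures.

45.07 μs

Per-hop transmission t_tx = L/R = 512/270000000 = 1.8963 μs.
Per-hop propagation t_prop = 320/191000000 = 1.67539 μs.
Pipeline fill: first packet needs 2·t_tx to clear all hops; remaining 20 packets each add one t_tx.
Total = (2+21-1)·t_tx + 2·t_prop = 22·1.8963 + 2·1.67539 = 45.07 μs.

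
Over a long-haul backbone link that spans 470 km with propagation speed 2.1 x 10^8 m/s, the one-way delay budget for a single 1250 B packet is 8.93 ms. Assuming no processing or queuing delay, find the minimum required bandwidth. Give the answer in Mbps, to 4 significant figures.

L = 10000 bits.
Propagation delay = 470000 / 210000000 = 2.2381 ms.
Transmission budget = 8.93 − 2.2381 = 6.6919 ms.
R ≥ L / t_tx = 10000 bits / 0.0066919 s = 1.494 Mbps.

1.494 Mbps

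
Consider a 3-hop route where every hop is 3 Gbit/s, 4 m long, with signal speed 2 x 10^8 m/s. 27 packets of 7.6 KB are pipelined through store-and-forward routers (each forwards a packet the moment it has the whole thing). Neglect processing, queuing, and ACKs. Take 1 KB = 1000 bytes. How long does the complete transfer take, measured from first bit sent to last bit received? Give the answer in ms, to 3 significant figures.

Per-hop transmission t_tx = L/R = 60800/3000000000 = 0.0202667 ms.
Per-hop propagation t_prop = 4/200000000 = 2e-05 ms.
Pipeline fill: first packet needs 3·t_tx to clear all hops; remaining 26 packets each add one t_tx.
Total = (3+27-1)·t_tx + 3·t_prop = 29·0.0202667 + 3·2e-05 = 0.588 ms.

0.588 ms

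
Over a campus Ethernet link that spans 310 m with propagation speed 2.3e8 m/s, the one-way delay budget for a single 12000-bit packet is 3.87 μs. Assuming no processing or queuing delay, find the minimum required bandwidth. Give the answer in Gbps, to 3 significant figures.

Propagation delay = 310 / 2.3e+08 = 1.34783 μs.
Transmission budget = 3.87 − 1.34783 = 2.52217 μs.
R ≥ L / t_tx = 12000 bits / 2.52217e-06 s = 4.76 Gbps.

4.76 Gbps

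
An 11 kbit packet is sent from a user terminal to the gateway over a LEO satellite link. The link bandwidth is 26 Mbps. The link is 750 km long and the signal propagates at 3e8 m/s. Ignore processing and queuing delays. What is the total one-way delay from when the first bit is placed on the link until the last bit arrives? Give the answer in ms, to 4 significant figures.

L = 11000 bits.
Transmission delay = L/R = 11000 / 26000000 = 0.423077 ms.
Propagation delay = d/s = 750000 m / 300000000 m/s = 2.5 ms.
Total = 2.923 ms.

2.923 ms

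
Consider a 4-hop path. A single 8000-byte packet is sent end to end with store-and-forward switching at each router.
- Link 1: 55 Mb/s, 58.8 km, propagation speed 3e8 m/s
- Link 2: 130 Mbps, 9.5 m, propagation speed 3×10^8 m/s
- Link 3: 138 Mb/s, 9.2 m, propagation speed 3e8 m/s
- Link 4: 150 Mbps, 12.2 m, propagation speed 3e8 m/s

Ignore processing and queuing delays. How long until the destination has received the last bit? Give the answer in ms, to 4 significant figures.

L = 8000 × 8 = 64000 bits.
Transmission delays (L/R per hop): 1.16364, 0.492308, 0.463768, 0.426667 ms; sum = 2.54638 ms.
Propagation delays (d/s per hop): 0.196, 3.16667e-05, 3.06667e-05, 4.06667e-05 ms; sum = 0.196103 ms.
End-to-end = 2.742 ms.

2.742 ms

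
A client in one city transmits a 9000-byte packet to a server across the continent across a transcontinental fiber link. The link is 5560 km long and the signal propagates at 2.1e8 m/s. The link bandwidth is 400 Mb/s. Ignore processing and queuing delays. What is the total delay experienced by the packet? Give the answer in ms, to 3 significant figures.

L = 9000 × 8 = 72000 bits.
Transmission delay = L/R = 72000 / 400000000 = 0.18 ms.
Propagation delay = d/s = 5560000 m / 210000000 m/s = 26.4762 ms.
Total = 26.7 ms.

26.7 ms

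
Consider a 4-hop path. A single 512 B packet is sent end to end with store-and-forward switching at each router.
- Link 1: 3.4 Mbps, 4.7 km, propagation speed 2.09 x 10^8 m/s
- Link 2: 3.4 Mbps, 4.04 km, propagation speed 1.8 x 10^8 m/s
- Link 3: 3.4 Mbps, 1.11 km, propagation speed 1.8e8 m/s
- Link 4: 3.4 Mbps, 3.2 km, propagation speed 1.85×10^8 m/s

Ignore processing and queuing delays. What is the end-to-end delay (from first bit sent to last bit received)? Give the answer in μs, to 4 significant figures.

4887 μs

L = 512 × 8 = 4096 bits.
Transmission delay per hop = L/R = 4096/3400000 = 1204.71 μs; 4 hops → 4818.82 μs.
Propagation delays (d/s per hop): 22.488, 22.4444, 6.16667, 17.2973 μs; sum = 68.3964 μs.
End-to-end = 4887 μs.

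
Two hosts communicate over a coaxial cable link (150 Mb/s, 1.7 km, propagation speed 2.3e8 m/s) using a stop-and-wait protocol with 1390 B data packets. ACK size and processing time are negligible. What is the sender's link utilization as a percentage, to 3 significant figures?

t_tx = L/R = 11120/150000000 = 7.41333e-05 s.
t_prop = 1700/2.3e+08 = 7.3913e-06 s; RTT = 1.47826e-05 s.
Cycle = t_tx + RTT = 8.89159e-05 s.
Utilization = t_tx / cycle = 7.41333e-05/8.89159e-05 = 83.4 %.

83.4 %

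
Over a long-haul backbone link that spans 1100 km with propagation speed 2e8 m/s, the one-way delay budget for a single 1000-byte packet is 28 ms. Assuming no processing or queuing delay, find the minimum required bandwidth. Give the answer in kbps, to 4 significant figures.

L = 8000 bits.
Propagation delay = 1100000 / 200000000 = 5.5 ms.
Transmission budget = 28 − 5.5 = 22.5 ms.
R ≥ L / t_tx = 8000 bits / 0.0225 s = 355.6 kbps.

355.6 kbps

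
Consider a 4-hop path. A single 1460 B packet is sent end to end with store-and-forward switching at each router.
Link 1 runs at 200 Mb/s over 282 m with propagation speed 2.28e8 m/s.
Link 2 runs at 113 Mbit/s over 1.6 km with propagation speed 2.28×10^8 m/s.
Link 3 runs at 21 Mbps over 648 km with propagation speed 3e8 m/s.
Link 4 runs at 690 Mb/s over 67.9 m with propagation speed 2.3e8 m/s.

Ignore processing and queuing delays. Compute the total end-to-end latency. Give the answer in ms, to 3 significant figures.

2.90 ms

L = 1460 × 8 = 11680 bits.
Transmission delays (L/R per hop): 0.0584, 0.103363, 0.55619, 0.0169275 ms; sum = 0.734881 ms.
Propagation delays (d/s per hop): 0.00123684, 0.00701754, 2.16, 0.000295217 ms; sum = 2.16855 ms.
End-to-end = 2.90 ms.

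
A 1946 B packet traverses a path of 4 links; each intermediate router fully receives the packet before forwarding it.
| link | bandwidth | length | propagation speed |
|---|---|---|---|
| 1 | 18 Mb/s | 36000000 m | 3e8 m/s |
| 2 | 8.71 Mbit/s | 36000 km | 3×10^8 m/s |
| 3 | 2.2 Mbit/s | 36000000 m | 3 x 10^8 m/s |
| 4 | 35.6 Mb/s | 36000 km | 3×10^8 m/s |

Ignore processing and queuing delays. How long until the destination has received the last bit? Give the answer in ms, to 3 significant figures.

490 ms

L = 1946 × 8 = 15568 bits.
Transmission delays (L/R per hop): 0.864889, 1.78737, 7.07636, 0.437303 ms; sum = 10.1659 ms.
Propagation delays (d/s per hop): 120, 120, 120, 120 ms; sum = 480 ms.
End-to-end = 490 ms.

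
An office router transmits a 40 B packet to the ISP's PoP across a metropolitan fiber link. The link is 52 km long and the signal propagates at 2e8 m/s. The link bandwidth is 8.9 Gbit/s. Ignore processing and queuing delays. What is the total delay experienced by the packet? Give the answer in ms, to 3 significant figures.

L = 40 × 8 = 320 bits.
Transmission delay = L/R = 320 / 8900000000 = 3.59551e-05 ms.
Propagation delay = d/s = 52000 m / 200000000 m/s = 0.26 ms.
Total = 0.260 ms.

0.260 ms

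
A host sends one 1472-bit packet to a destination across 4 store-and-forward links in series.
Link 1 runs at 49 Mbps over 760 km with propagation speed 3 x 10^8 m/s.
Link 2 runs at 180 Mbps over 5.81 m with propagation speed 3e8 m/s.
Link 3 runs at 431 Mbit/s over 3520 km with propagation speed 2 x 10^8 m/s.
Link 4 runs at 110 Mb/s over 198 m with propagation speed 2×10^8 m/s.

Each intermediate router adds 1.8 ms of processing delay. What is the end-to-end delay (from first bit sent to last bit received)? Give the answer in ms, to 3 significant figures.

25.6 ms

Transmission delays (L/R per hop): 0.0300408, 0.00817778, 0.00341531, 0.0133818 ms; sum = 0.0550157 ms.
Propagation delays (d/s per hop): 2.53333, 1.93667e-05, 17.6, 0.00099 ms; sum = 20.1343 ms.
Processing at 3 router(s): 3 × 1.8 ms = 5.4 ms.
End-to-end = 25.6 ms.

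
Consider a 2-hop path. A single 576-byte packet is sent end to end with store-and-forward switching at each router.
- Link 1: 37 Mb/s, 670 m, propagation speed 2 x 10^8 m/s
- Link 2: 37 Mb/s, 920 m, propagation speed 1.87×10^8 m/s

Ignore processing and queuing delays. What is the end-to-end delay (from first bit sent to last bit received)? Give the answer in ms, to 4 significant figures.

L = 576 × 8 = 4608 bits.
Transmission delay per hop = L/R = 4608/37000000 = 0.124541 ms; 2 hops → 0.249081 ms.
Propagation delays (d/s per hop): 0.00335, 0.00491979 ms; sum = 0.00826979 ms.
End-to-end = 0.2574 ms.

0.2574 ms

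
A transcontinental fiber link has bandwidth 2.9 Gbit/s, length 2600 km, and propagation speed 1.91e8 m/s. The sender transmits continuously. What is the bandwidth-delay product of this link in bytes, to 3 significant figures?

4930000 bytes

Propagation delay = 2600000 / 191000000 = 0.0136126 s.
BDP = R × t_prop = 2900000000 × 0.0136126 = 39476400 bits.
In bytes: 39476400/8 = 4930000 bytes.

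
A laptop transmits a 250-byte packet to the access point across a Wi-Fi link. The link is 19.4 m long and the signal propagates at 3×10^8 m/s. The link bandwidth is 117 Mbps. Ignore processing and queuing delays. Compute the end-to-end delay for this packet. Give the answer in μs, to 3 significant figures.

L = 250 × 8 = 2000 bits.
Transmission delay = L/R = 2000 / 117000000 = 17.094 μs.
Propagation delay = d/s = 19.4 m / 300000000 m/s = 0.0646667 μs.
Total = 17.2 μs.

17.2 μs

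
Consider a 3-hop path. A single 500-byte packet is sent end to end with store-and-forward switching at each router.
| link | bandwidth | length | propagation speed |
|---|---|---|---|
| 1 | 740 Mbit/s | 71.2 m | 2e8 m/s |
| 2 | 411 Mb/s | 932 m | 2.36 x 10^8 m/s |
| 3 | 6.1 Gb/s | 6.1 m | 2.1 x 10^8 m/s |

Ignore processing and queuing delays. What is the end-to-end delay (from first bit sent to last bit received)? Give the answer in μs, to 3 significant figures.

L = 500 × 8 = 4000 bits.
Transmission delays (L/R per hop): 5.40541, 9.73236, 0.655738 μs; sum = 15.7935 μs.
Propagation delays (d/s per hop): 0.356, 3.94915, 0.0290476 μs; sum = 4.3342 μs.
End-to-end = 20.1 μs.

20.1 μs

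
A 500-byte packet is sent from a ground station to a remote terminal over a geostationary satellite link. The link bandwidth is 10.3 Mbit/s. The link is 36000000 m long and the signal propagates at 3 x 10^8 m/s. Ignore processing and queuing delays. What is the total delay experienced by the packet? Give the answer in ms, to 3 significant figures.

120 ms

L = 500 × 8 = 4000 bits.
Transmission delay = L/R = 4000 / 10300000 = 0.38835 ms.
Propagation delay = d/s = 36000000 m / 300000000 m/s = 120 ms.
Total = 120 ms.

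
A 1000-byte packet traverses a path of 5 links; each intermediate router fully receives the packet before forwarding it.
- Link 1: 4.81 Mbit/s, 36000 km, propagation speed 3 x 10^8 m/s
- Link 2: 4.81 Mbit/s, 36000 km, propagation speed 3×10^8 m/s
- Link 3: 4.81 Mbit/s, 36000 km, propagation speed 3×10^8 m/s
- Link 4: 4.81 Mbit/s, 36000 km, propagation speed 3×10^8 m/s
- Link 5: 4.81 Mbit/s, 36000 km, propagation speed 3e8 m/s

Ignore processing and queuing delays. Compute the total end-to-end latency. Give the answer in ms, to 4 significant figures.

L = 1000 × 8 = 8000 bits.
Transmission delay per hop = L/R = 8000/4810000 = 1.6632 ms; 5 hops → 8.31601 ms.
Propagation delays (d/s per hop): 120, 120, 120, 120, 120 ms; sum = 600 ms.
End-to-end = 608.3 ms.

608.3 ms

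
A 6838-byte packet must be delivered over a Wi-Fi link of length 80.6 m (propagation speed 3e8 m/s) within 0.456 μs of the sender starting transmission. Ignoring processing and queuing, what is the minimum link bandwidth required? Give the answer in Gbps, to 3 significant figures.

292 Gbps

L = 54704 bits.
Propagation delay = 80.6 / 300000000 = 0.268667 μs.
Transmission budget = 0.456 − 0.268667 = 0.187333 μs.
R ≥ L / t_tx = 54704 bits / 1.87333e-07 s = 292 Gbps.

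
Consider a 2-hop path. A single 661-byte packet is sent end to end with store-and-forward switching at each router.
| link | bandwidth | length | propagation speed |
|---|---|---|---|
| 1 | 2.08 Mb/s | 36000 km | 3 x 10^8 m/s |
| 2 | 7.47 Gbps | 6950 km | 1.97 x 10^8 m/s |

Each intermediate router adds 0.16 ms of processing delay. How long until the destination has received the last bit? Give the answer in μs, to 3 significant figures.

158000 μs

L = 661 × 8 = 5288 bits.
Transmission delays (L/R per hop): 2542.31, 0.707898 μs; sum = 2543.02 μs.
Propagation delays (d/s per hop): 120000, 35279.2 μs; sum = 155279 μs.
Processing at 1 router(s): 1 × 0.16 ms = 160 μs.
End-to-end = 158000 μs.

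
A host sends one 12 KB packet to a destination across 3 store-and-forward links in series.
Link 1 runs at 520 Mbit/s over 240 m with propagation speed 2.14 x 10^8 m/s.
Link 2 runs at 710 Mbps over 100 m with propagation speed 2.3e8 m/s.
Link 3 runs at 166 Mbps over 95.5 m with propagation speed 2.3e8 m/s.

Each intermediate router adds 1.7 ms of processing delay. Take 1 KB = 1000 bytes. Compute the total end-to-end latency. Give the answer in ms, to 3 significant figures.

4.30 ms

L = 96000 bits.
Transmission delays (L/R per hop): 0.184615, 0.135211, 0.578313 ms; sum = 0.89814 ms.
Propagation delays (d/s per hop): 0.0011215, 0.000434783, 0.000415217 ms; sum = 0.0019715 ms.
Processing at 2 router(s): 2 × 1.7 ms = 3.4 ms.
End-to-end = 4.30 ms.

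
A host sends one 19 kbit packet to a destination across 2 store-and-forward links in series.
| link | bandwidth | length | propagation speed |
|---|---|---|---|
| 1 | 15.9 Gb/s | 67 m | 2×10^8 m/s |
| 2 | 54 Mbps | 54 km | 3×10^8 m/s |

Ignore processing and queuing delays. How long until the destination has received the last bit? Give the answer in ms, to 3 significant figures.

0.533 ms

L = 19000 bits.
Transmission delays (L/R per hop): 0.00119497, 0.351852 ms; sum = 0.353047 ms.
Propagation delays (d/s per hop): 0.000335, 0.18 ms; sum = 0.180335 ms.
End-to-end = 0.533 ms.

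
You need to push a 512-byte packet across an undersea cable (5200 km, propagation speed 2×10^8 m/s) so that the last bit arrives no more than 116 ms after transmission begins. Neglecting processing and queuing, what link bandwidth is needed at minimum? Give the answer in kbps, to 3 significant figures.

L = 4096 bits.
Propagation delay = 5200000 / 200000000 = 26 ms.
Transmission budget = 116 − 26 = 90 ms.
R ≥ L / t_tx = 4096 bits / 0.09 s = 45.5 kbps.

45.5 kbps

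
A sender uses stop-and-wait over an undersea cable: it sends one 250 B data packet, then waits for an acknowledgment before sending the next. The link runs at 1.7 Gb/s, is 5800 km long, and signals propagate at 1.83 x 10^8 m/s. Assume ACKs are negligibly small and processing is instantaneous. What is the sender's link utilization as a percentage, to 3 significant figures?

0.00186 %

t_tx = L/R = 2000/1700000000 = 1.17647e-06 s.
t_prop = 5800000/183000000 = 0.031694 s; RTT = 0.063388 s.
Cycle = t_tx + RTT = 0.0633892 s.
Utilization = t_tx / cycle = 1.17647e-06/0.0633892 = 0.00186 %.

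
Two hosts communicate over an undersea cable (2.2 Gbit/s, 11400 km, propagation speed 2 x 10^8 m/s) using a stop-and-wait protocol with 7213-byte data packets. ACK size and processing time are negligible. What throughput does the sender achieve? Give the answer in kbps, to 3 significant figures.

506 kbps

t_tx = L/R = 57704/2200000000 = 2.62291e-05 s.
t_prop = 11400000/200000000 = 0.057 s; RTT = 0.114 s.
Cycle = t_tx + RTT = 0.114026 s.
Throughput = L / cycle = 57704 / 0.114026 = 506 kbps.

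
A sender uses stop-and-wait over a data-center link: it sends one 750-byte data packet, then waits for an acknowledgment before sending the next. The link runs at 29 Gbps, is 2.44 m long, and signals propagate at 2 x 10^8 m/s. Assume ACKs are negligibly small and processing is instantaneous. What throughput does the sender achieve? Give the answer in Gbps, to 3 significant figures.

t_tx = L/R = 6000/29000000000 = 2.06897e-07 s.
t_prop = 2.44/200000000 = 1.22e-08 s; RTT = 2.44e-08 s.
Cycle = t_tx + RTT = 2.31297e-07 s.
Throughput = L / cycle = 6000 / 2.31297e-07 = 25.9 Gbps.

25.9 Gbps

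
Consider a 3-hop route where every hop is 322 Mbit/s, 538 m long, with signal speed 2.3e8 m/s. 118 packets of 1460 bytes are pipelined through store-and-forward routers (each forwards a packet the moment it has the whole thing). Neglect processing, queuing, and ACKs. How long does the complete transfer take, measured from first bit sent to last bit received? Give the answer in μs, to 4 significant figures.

4360 μs

Per-hop transmission t_tx = L/R = 11680/322000000 = 36.2733 μs.
Per-hop propagation t_prop = 538/2.3e+08 = 2.33913 μs.
Pipeline fill: first packet needs 3·t_tx to clear all hops; remaining 117 packets each add one t_tx.
Total = (3+118-1)·t_tx + 3·t_prop = 120·36.2733 + 3·2.33913 = 4360 μs.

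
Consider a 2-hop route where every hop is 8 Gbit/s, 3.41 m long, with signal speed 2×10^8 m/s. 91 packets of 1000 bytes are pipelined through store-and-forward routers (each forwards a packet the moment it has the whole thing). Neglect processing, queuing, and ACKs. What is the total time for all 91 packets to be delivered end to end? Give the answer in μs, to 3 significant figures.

Per-hop transmission t_tx = L/R = 8000/8000000000 = 1 μs.
Per-hop propagation t_prop = 3.41/200000000 = 0.01705 μs.
Pipeline fill: first packet needs 2·t_tx to clear all hops; remaining 90 packets each add one t_tx.
Total = (2+91-1)·t_tx + 2·t_prop = 92·1 + 2·0.01705 = 92.0 μs.

92.0 μs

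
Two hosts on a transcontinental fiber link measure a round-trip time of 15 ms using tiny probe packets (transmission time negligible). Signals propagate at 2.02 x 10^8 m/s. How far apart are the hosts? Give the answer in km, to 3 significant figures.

One-way propagation = RTT/2 = 7.5 ms.
d = s × t = 202000000 × 0.0075 = 1520 km.

1520 km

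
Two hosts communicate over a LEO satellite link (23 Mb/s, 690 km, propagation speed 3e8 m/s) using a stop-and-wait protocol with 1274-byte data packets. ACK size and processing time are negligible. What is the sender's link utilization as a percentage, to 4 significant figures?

8.787 %

t_tx = L/R = 10192/23000000 = 0.00044313 s.
t_prop = 690000/300000000 = 0.0023 s; RTT = 0.0046 s.
Cycle = t_tx + RTT = 0.00504313 s.
Utilization = t_tx / cycle = 0.00044313/0.00504313 = 8.787 %.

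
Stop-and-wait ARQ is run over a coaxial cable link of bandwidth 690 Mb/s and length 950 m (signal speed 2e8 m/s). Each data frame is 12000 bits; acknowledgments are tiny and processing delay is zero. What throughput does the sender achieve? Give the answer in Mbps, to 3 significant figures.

t_tx = L/R = 12000/690000000 = 1.73913e-05 s.
t_prop = 950/200000000 = 4.75e-06 s; RTT = 9.5e-06 s.
Cycle = t_tx + RTT = 2.68913e-05 s.
Throughput = L / cycle = 12000 / 2.68913e-05 = 446 Mbps.

446 Mbps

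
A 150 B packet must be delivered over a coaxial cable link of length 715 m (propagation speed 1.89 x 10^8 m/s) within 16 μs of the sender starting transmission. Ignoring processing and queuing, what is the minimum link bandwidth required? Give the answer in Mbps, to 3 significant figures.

98.2 Mbps

L = 1200 bits.
Propagation delay = 715 / 189000000 = 3.78307 μs.
Transmission budget = 16 − 3.78307 = 12.2169 μs.
R ≥ L / t_tx = 1200 bits / 1.22169e-05 s = 98.2 Mbps.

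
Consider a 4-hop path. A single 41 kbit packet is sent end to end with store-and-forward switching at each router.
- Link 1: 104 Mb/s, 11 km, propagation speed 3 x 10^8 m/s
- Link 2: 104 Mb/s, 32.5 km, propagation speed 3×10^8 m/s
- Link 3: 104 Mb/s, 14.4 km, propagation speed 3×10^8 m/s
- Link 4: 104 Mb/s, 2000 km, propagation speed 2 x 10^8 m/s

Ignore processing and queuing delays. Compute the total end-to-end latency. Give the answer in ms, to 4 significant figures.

L = 41000 bits.
Transmission delay per hop = L/R = 41000/104000000 = 0.394231 ms; 4 hops → 1.57692 ms.
Propagation delays (d/s per hop): 0.0366667, 0.108333, 0.048, 10 ms; sum = 10.193 ms.
End-to-end = 11.77 ms.

11.77 ms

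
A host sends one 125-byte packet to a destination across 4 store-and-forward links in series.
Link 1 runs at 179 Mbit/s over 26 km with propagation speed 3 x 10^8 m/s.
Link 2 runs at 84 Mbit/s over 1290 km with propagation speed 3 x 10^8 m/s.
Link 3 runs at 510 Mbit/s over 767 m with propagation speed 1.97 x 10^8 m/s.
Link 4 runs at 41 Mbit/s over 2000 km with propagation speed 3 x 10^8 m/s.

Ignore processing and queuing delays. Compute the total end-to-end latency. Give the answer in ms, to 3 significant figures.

11.1 ms

L = 125 × 8 = 1000 bits.
Transmission delays (L/R per hop): 0.00558659, 0.0119048, 0.00196078, 0.0243902 ms; sum = 0.0438424 ms.
Propagation delays (d/s per hop): 0.0866667, 4.3, 0.0038934, 6.66667 ms; sum = 11.0572 ms.
End-to-end = 11.1 ms.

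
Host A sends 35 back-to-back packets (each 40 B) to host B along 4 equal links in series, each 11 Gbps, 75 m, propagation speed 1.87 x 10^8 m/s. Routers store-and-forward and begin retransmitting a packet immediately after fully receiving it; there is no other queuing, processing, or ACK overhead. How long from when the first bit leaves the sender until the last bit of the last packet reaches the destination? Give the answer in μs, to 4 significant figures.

Per-hop transmission t_tx = L/R = 320/11000000000 = 0.0290909 μs.
Per-hop propagation t_prop = 75/187000000 = 0.40107 μs.
Pipeline fill: first packet needs 4·t_tx to clear all hops; remaining 34 packets each add one t_tx.
Total = (4+35-1)·t_tx + 4·t_prop = 38·0.0290909 + 4·0.40107 = 2.710 μs.

2.710 μs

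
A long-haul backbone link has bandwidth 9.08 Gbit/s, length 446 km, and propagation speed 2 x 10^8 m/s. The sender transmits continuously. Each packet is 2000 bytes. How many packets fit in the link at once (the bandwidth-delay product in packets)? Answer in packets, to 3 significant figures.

1270 packets

Propagation delay = 446000 / 200000000 = 0.00223 s.
BDP = R × t_prop = 9080000000 × 0.00223 = 20248400 bits.
In packets of 16000 bits: 1270 packets.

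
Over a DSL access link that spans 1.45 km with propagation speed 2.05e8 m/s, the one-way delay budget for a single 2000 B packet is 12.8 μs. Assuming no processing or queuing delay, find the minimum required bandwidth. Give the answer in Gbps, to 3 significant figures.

L = 16000 bits.
Propagation delay = 1450 / 2.05e+08 = 7.07317 μs.
Transmission budget = 12.8 − 7.07317 = 5.72683 μs.
R ≥ L / t_tx = 16000 bits / 5.72683e-06 s = 2.79 Gbps.

2.79 Gbps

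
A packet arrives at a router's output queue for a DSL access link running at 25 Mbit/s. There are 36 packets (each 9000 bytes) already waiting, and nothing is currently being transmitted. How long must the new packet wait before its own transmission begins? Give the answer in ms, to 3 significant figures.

Each queued packet: L/R = 72000/25000000 = 2.88 ms.
36 queued → 103.68 ms.
Queuing delay = 104 ms.

104 ms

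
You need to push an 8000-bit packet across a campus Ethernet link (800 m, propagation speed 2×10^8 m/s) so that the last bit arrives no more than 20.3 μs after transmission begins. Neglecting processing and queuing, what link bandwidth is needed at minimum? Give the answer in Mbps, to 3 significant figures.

Propagation delay = 800 / 200000000 = 4 μs.
Transmission budget = 20.3 − 4 = 16.3 μs.
R ≥ L / t_tx = 8000 bits / 1.63e-05 s = 491 Mbps.

491 Mbps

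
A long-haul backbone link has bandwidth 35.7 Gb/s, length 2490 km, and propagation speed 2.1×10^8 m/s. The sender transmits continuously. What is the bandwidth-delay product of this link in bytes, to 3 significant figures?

Propagation delay = 2490000 / 210000000 = 0.0118571 s.
BDP = R × t_prop = 35700000000 × 0.0118571 = 423300000 bits.
In bytes: 423300000/8 = 52900000 bytes.

52900000 bytes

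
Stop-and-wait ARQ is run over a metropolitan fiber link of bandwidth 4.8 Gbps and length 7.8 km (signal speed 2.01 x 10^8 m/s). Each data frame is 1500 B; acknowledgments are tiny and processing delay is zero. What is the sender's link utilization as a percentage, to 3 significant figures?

3.12 %

t_tx = L/R = 12000/4800000000 = 2.5e-06 s.
t_prop = 7800/2.01e+08 = 3.8806e-05 s; RTT = 7.76119e-05 s.
Cycle = t_tx + RTT = 8.01119e-05 s.
Utilization = t_tx / cycle = 2.5e-06/8.01119e-05 = 3.12 %.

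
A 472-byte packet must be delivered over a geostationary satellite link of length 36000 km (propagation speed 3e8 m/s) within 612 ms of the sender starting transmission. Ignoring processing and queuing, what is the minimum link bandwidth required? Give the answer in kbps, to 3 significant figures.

L = 3776 bits.
Propagation delay = 36000000 / 300000000 = 120 ms.
Transmission budget = 612 − 120 = 492 ms.
R ≥ L / t_tx = 3776 bits / 0.492 s = 7.67 kbps.

7.67 kbps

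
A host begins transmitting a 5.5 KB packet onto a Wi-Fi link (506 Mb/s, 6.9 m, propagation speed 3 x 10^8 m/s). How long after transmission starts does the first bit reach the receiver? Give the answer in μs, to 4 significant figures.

0.02300 μs

First bit experiences only propagation delay: d/s = 6.9/300000000 = 0.02300 μs.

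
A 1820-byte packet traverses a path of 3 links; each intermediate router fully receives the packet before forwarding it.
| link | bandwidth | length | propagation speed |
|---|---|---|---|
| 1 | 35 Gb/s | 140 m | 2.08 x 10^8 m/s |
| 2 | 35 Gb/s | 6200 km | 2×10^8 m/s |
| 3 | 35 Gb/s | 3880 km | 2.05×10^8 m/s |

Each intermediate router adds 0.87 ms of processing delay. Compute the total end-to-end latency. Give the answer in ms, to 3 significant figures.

51.7 ms

L = 1820 × 8 = 14560 bits.
Transmission delay per hop = L/R = 14560/35000000000 = 0.000416 ms; 3 hops → 0.001248 ms.
Propagation delays (d/s per hop): 0.000673077, 31, 18.9268 ms; sum = 49.9275 ms.
Processing at 2 router(s): 2 × 0.87 ms = 1.74 ms.
End-to-end = 51.7 ms.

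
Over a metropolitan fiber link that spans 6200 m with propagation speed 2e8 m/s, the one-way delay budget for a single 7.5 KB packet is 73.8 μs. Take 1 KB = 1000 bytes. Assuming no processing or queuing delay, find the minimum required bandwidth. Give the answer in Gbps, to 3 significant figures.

L = 60000 bits.
Propagation delay = 6200 / 200000000 = 31 μs.
Transmission budget = 73.8 − 31 = 42.8 μs.
R ≥ L / t_tx = 60000 bits / 4.28e-05 s = 1.40 Gbps.

1.40 Gbps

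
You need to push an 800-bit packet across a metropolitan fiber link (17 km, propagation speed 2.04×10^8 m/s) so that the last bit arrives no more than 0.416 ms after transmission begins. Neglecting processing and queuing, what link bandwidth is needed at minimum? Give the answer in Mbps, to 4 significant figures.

2.405 Mbps

Propagation delay = 17000 / 204000000 = 0.0833333 ms.
Transmission budget = 0.416 − 0.0833333 = 0.332667 ms.
R ≥ L / t_tx = 800 bits / 0.000332667 s = 2.405 Mbps.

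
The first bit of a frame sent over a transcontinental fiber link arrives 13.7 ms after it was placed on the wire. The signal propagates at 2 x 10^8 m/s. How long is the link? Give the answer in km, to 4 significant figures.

d = s × t_prop = 200000000 × 0.0137 = 2740 km.

2740 km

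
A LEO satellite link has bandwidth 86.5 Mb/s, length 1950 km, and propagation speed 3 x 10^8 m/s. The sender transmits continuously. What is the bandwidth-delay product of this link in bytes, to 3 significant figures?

70300 bytes

Propagation delay = 1950000 / 300000000 = 0.0065 s.
BDP = R × t_prop = 86500000 × 0.0065 = 562250 bits.
In bytes: 562250/8 = 70300 bytes.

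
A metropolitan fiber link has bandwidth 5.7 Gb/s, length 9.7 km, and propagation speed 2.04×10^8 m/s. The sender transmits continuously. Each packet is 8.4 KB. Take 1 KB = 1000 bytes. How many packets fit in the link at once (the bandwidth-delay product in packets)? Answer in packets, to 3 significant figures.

Propagation delay = 9700 / 204000000 = 4.7549e-05 s.
BDP = R × t_prop = 5700000000 × 4.7549e-05 = 271029 bits.
In packets of 67200 bits: 4.03 packets.

4.03 packets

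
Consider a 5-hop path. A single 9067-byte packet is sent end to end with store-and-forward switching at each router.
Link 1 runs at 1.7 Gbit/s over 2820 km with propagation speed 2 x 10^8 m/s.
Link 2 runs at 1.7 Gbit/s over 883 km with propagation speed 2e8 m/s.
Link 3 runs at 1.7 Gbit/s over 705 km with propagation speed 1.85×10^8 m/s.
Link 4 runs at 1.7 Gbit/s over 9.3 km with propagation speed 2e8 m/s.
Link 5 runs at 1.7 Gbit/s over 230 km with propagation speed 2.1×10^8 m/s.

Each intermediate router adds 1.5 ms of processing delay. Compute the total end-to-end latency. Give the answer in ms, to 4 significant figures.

L = 9067 × 8 = 72536 bits.
Transmission delay per hop = L/R = 72536/1700000000 = 0.0426682 ms; 5 hops → 0.213341 ms.
Propagation delays (d/s per hop): 14.1, 4.415, 3.81081, 0.0465, 1.09524 ms; sum = 23.4675 ms.
Processing at 4 router(s): 4 × 1.5 ms = 6 ms.
End-to-end = 29.68 ms.

29.68 ms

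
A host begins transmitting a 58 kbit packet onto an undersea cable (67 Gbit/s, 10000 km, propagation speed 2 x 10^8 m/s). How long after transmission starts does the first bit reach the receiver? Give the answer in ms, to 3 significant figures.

50.0 ms

First bit experiences only propagation delay: d/s = 10000000/200000000 = 50.0 ms.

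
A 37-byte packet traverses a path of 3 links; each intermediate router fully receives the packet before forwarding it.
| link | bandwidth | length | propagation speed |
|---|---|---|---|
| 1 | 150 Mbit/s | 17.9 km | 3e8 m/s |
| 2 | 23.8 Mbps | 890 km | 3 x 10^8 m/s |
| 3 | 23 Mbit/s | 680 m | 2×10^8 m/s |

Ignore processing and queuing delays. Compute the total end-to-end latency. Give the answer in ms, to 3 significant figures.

3.06 ms

L = 37 × 8 = 296 bits.
Transmission delays (L/R per hop): 0.00197333, 0.012437, 0.0128696 ms; sum = 0.0272799 ms.
Propagation delays (d/s per hop): 0.0596667, 2.96667, 0.0034 ms; sum = 3.02973 ms.
End-to-end = 3.06 ms.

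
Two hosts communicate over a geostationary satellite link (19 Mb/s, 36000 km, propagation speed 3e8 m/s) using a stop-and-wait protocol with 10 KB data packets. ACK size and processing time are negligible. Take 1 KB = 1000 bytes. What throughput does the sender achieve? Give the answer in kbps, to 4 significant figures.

327.6 kbps

t_tx = L/R = 80000/19000000 = 0.00421053 s.
t_prop = 36000000/300000000 = 0.12 s; RTT = 0.24 s.
Cycle = t_tx + RTT = 0.244211 s.
Throughput = L / cycle = 80000 / 0.244211 = 327.6 kbps.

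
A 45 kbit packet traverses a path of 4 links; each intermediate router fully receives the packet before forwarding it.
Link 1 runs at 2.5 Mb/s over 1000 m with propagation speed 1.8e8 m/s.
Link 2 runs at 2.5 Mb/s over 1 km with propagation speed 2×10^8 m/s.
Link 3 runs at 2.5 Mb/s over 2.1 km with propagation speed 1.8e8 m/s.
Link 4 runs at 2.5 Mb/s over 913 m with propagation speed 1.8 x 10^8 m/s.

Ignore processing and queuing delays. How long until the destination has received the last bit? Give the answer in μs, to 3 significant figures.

L = 45000 bits.
Transmission delay per hop = L/R = 45000/2500000 = 18000 μs; 4 hops → 72000 μs.
Propagation delays (d/s per hop): 5.55556, 5, 11.6667, 5.07222 μs; sum = 27.2944 μs.
End-to-end = 72000 μs.

72000 μs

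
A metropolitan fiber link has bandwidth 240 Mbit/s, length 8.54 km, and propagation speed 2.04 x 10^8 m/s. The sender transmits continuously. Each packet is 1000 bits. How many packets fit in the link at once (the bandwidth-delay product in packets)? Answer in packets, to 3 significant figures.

10.0 packets

Propagation delay = 8540 / 204000000 = 4.18627e-05 s.
BDP = R × t_prop = 240000000 × 4.18627e-05 = 10047.1 bits.
In packets of 1000 bits: 10.0 packets.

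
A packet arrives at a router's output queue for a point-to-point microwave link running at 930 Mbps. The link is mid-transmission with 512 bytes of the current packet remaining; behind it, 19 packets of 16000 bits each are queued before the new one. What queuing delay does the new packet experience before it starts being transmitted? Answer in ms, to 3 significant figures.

0.331 ms

Each queued packet: L/R = 16000/930000000 = 0.0172043 ms.
19 queued → 0.326882 ms.
Plus remaining 4096 bits of current packet: 0.0044043 ms.
Queuing delay = 0.331 ms.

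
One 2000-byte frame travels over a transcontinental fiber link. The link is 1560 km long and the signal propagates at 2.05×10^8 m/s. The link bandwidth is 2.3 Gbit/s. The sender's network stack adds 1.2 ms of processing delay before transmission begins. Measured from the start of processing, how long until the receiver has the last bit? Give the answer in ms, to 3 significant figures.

L = 2000 × 8 = 16000 bits.
Transmission delay = L/R = 16000 / 2300000000 = 0.00695652 ms.
Propagation delay = d/s = 1560000 m / 2.05e+08 m/s = 7.60976 ms.
Plus processing delay 1.2 ms = 1.2 ms.
Total = 8.82 ms.

8.82 ms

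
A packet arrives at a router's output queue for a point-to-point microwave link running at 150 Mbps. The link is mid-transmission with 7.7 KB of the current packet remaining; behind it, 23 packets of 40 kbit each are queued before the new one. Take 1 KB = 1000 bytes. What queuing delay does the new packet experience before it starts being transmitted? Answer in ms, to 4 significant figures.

Each queued packet: L/R = 40000/150000000 = 0.266667 ms.
23 queued → 6.13333 ms.
Plus remaining 61600 bits of current packet: 0.410667 ms.
Queuing delay = 6.544 ms.

6.544 ms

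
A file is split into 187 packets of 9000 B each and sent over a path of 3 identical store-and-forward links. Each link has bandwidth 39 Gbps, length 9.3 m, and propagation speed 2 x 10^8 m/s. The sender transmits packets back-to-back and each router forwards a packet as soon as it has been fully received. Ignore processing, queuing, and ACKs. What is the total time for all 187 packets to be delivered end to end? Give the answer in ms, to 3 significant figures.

Per-hop transmission t_tx = L/R = 72000/39000000000 = 0.00184615 ms.
Per-hop propagation t_prop = 9.3/200000000 = 4.65e-05 ms.
Pipeline fill: first packet needs 3·t_tx to clear all hops; remaining 186 packets each add one t_tx.
Total = (3+187-1)·t_tx + 3·t_prop = 189·0.00184615 + 3·4.65e-05 = 0.349 ms.

0.349 ms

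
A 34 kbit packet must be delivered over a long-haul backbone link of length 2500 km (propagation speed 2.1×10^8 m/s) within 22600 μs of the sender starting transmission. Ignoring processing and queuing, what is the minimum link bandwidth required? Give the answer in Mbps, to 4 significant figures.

Propagation delay = 2500000 / 210000000 = 11904.8 μs.
Transmission budget = 22600 − 11904.8 = 10695.2 μs.
R ≥ L / t_tx = 34000 bits / 0.0106952 s = 3.179 Mbps.

3.179 Mbps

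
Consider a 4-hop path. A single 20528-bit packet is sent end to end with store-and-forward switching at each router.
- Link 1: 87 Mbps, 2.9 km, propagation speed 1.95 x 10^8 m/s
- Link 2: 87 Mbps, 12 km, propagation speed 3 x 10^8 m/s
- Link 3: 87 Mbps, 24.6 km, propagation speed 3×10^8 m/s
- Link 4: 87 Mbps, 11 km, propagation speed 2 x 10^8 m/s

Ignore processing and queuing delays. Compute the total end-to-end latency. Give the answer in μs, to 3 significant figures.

1140 μs

Transmission delay per hop = L/R = 20528/87000000 = 235.954 μs; 4 hops → 943.816 μs.
Propagation delays (d/s per hop): 14.8718, 40, 82, 55 μs; sum = 191.872 μs.
End-to-end = 1140 μs.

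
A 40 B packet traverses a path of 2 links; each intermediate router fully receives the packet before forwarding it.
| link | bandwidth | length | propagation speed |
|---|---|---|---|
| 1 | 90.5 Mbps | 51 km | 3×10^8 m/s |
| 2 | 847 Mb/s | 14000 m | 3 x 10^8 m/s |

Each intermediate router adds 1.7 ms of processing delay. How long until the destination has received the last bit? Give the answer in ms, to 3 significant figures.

1.92 ms

L = 40 × 8 = 320 bits.
Transmission delays (L/R per hop): 0.00353591, 0.000377804 ms; sum = 0.00391372 ms.
Propagation delays (d/s per hop): 0.17, 0.0466667 ms; sum = 0.216667 ms.
Processing at 1 router(s): 1 × 1.7 ms = 1.7 ms.
End-to-end = 1.92 ms.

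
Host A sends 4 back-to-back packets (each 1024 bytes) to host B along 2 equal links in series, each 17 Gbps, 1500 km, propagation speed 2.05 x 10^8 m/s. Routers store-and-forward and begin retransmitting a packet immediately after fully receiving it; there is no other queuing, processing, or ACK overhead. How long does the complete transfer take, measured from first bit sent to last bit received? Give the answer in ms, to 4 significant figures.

14.64 ms

Per-hop transmission t_tx = L/R = 8192/17000000000 = 0.000481882 ms.
Per-hop propagation t_prop = 1500000/2.05e+08 = 7.31707 ms.
Pipeline fill: first packet needs 2·t_tx to clear all hops; remaining 3 packets each add one t_tx.
Total = (2+4-1)·t_tx + 2·t_prop = 5·0.000481882 + 2·7.31707 = 14.64 ms.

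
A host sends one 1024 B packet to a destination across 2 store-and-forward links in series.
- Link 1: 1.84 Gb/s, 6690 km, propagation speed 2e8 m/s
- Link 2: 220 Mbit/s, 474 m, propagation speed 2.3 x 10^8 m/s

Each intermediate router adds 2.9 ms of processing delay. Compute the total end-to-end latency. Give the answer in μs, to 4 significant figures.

L = 1024 × 8 = 8192 bits.
Transmission delays (L/R per hop): 4.45217, 37.2364 μs; sum = 41.6885 μs.
Propagation delays (d/s per hop): 33450, 2.06087 μs; sum = 33452.1 μs.
Processing at 1 router(s): 1 × 2.9 ms = 2900 μs.
End-to-end = 36390 μs.

36390 μs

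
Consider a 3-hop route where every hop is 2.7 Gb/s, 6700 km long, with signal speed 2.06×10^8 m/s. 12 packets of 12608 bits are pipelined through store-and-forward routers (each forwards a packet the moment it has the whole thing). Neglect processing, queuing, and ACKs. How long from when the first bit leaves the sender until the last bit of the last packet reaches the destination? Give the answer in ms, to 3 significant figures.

Per-hop transmission t_tx = L/R = 12608/2700000000 = 0.00466963 ms.
Per-hop propagation t_prop = 6700000/206000000 = 32.5243 ms.
Pipeline fill: first packet needs 3·t_tx to clear all hops; remaining 11 packets each add one t_tx.
Total = (3+12-1)·t_tx + 3·t_prop = 14·0.00466963 + 3·32.5243 = 97.6 ms.

97.6 ms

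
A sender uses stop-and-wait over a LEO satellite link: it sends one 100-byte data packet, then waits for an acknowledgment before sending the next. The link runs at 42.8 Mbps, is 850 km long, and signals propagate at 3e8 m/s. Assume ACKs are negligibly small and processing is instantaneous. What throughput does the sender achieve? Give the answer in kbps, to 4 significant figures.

t_tx = L/R = 800/42800000 = 1.86916e-05 s.
t_prop = 850000/300000000 = 0.00283333 s; RTT = 0.00566667 s.
Cycle = t_tx + RTT = 0.00568536 s.
Throughput = L / cycle = 800 / 0.00568536 = 140.7 kbps.

140.7 kbps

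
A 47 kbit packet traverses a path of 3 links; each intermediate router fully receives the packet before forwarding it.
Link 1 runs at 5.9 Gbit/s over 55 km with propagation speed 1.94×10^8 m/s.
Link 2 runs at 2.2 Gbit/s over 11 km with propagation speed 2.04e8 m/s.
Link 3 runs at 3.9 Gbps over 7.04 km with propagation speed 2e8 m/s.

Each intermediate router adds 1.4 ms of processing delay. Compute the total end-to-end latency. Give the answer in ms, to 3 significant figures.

3.21 ms

L = 47000 bits.
Transmission delays (L/R per hop): 0.0079661, 0.0213636, 0.0120513 ms; sum = 0.041381 ms.
Propagation delays (d/s per hop): 0.283505, 0.0539216, 0.0352 ms; sum = 0.372627 ms.
Processing at 2 router(s): 2 × 1.4 ms = 2.8 ms.
End-to-end = 3.21 ms.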